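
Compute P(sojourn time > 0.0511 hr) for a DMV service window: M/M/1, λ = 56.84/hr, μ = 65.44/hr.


W ~ Exponential(μ−λ) for M/M/1.
μ − λ = 65.44 − 56.84 = 8.6000
P(W > t) = e^{−(μ−λ)t} = e^{−0.4395} = 0.644384

Final: 0.644384


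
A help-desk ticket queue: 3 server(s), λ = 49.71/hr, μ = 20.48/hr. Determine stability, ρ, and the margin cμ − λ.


Total capacity cμ = 3·20.48 = 61.44/hr
ρ = λ/(cμ) = 49.71/61.44 = 0.8091
Stable ⇔ ρ < 1: YES
Spare capacity = cμ − λ = 61.44 − 49.71 = 11.73/hr

Final: ρ = 0.8091; stable; margin = 11.73/hr


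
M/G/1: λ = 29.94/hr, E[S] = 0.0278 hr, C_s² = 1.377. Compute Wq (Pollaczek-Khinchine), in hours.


ρ = λ·E[S] = 29.94·0.0278 = 0.8323
E[S²] = E[S]²(1+C_s²) = 0.0278²·(1+1.377) = 0.001837
Wq = λ·E[S²]/(2(1−ρ)) = 29.94·0.001837/(2·0.1677) = 0.16402 hr

Final: 0.16402 hr


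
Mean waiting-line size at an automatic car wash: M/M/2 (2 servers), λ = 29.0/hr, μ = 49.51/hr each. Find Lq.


a = λ/μ = 0.5857; ρ = a/2 = 0.2929
P₀ = 0.546946
Lq = P₀·a^c·ρ / (c!·(1−ρ)²) = 0.546946·0.34309·0.2929/(2·0.50003)
= 0.05495

Final: 0.05495


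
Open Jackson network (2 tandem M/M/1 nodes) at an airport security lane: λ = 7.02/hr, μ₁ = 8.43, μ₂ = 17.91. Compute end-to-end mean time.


Each node sees arrival rate λ = 7.02/hr (tandem ⇒ throughput preserved).
W₁ = 1/(μ₁−λ) = 1/(8.43−7.02) = 0.70922 hr
W₂ = 1/(μ₂−λ) = 1/(17.91−7.02) = 0.09183 hr
W_total = W₁ + W₂ = 0.70922 + 0.09183 = 0.80105 hr

Final: 0.80105 hr


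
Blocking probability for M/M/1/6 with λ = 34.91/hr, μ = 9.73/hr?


ρ = λ/μ = 34.91/9.73 = 3.5879
P_K = (1−ρ)ρ^K/(1−ρ^(K+1)) = (-2.5879·2133.153221)/(1 − 7653.481906)
= -5520.328685/-7652.481906 = 0.721378

Final: 0.721378


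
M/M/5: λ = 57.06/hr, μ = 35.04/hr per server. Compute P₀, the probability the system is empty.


a = λ/μ = 57.06/35.04 = 1.6284; ρ = a/c = 0.3257
Σ_{k=0}^{4} a^k/k! (terms k=0..4) = 1.00000 + 1.62842 + 1.32588 + 0.71970 + 0.29299 = 4.96700
Tail: a^5/(5!(1−ρ)) = 11.45087/(120·0.6743) = 0.14151
P₀ = 1/(4.96700 + 0.14151) = 1/5.10852 = 0.195752

Final: 0.195752


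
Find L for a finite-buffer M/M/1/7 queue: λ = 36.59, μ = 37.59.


ρ = 36.59/37.59 = 0.9734
L = ρ[1 − (K+1)ρ^K + Kρ^(K+1)] / [(1−ρ)(1−ρ^(K+1))]
Numerator: 0.9734·(1 − 8·0.828000 + 7·0.805973) = 0.017336
Denominator: (0.02660)·(0.194027) = 0.005162
L = 0.017336/0.005162 = 3.3586

Final: 3.3586


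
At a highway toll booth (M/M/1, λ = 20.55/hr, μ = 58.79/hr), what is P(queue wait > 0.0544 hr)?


ρ = 20.55/58.79 = 0.3495
P(Wq > t) = ρ·e^{−(μ−λ)t} = 0.3495·e^{−2.0803}
= 0.3495·0.124898 = 0.043658

Final: 0.043658


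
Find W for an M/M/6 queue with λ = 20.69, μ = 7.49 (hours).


a = 2.7623; ρ = 0.4604; P₀ = 0.062497
Lq = P₀·a^c·ρ/(c!(1−ρ)²) = 0.06098
Wq = Lq/λ = 0.06098/20.69 = 0.002947 hr
W = Wq + 1/μ = 0.002947 + 0.13351 = 0.13646 hr

Final: 0.13646 hr


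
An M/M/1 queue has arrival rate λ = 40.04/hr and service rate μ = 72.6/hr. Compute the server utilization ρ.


ρ = λ/μ = 40.04/72.6 = 0.5515

Final: 0.5515


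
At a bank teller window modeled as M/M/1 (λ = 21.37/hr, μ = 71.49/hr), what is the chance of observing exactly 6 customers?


ρ = 21.37/71.49 = 0.2989
P_n = (1−ρ)·ρ^n = (1 − 0.2989)·0.2989^6 = 0.7011·0.0007134 = 0.0005002

Final: 0.0005002


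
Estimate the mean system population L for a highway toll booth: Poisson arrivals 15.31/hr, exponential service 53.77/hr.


ρ = λ/μ = 15.31/53.77 = 0.2847
L = ρ/(1−ρ) = 0.2847/(1 − 0.2847) = 0.2847/0.7153 = 0.3981

Final: 0.3981


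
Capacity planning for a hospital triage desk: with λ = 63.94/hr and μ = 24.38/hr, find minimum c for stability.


Stability requires cμ > λ ⇔ c > λ/μ.
λ/μ = 63.94/24.38 = 2.6226
Minimum integer c = ⌊2.6226⌋ + 1 = 3
Check: 3·24.38 = 73.14 > 63.94, while 2·24.38 = 48.76 ≤ 63.94

Final: 3 servers


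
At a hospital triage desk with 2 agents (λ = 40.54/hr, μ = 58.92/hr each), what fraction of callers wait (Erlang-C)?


a = λ/μ = 0.6881; ρ = a/2 = 0.3440
P₀ = 0.488067 (from M/M/c formula)
C(c,a) = [a^c/(c!(1−ρ))]·P₀ = [0.47341/(2·0.6560)]·0.488067
= 0.36085·0.488067 = 0.176118

Final: 0.176118


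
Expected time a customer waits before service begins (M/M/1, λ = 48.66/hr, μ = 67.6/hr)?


ρ = 48.66/67.6 = 0.7198
Wq = ρ/(μ−λ) = 0.7198/(67.6 − 48.66) = 0.7198/18.94 = 0.03801 hr

Final: 0.03801 hr


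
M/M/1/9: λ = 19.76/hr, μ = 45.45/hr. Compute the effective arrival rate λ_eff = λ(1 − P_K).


ρ = 0.4348; P_K = (1−ρ)ρ^9/(1−ρ^10) = 0.0003138
λ_eff = λ(1 − P_K) = 19.76·(1 − 0.0003138) = 19.76·0.999686 = 19.7538 /hr

Final: 19.7538 /hr


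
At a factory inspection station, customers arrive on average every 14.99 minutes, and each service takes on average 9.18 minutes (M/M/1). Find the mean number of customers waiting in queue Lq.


λ = 60/14.99 = 4.0027 /hr
μ = 60/9.18 = 6.5359 /hr
ρ = λ/μ = 4.0027/6.5359 = 0.6124
Lq = ρ²/(1−ρ) = 0.3750/0.3876 = 0.9676

Final: 0.9676


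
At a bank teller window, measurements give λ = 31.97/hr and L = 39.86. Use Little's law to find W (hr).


W = L/λ = 39.86/31.97 = 1.2468 hr

Final: 1.2468 hr


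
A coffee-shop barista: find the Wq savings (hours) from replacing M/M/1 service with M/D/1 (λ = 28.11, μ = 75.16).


ρ = 28.11/75.16 = 0.3740
Wq(M/M/1) = ρ/(μ−λ) = 0.3740/47.05 = 0.007949 hr
Wq(M/D/1) = ρ/(2(μ−λ)) = 0.003975 hr
Savings = 0.007949 − 0.003975 = 0.003975 hr

Final: 0.003975 hr


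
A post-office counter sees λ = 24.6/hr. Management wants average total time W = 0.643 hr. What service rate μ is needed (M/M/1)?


W = 1/(μ−λ) ⇒ μ − λ = 1/W = 1/0.643 = 1.5552
μ = λ + 1/W = 24.6 + 1.5552 = 26.1552 per hr

Final: 26.1552 /hr


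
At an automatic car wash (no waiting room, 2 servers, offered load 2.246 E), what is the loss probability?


B(c,a) = (a^c/c!) / Σ_{k=0}^{c} a^k/k!
a^2/2! = 2.522258
Σ terms (k=0..2): 1.00000 + 2.24600 + 2.52226 = 5.768258
B = 2.522258/5.768258 = 0.437265

Final: 0.437265


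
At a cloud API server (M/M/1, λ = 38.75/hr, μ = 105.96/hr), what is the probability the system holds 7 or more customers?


ρ = 38.75/105.96 = 0.3657
P(N ≥ n) = ρ^n = 0.3657^7 = 0.0008748

Final: 0.0008748


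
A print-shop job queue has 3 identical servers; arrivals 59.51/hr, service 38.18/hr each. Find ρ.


ρ = λ/(cμ) = 59.51/(3·38.18) = 59.51/114.54 = 0.5196

Final: 0.5196


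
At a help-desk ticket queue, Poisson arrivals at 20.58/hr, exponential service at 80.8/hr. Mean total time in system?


W = 1/(μ−λ) = 1/(80.8 − 20.58) = 1/60.22 = 0.01661 hr

Final: 0.01661 hr


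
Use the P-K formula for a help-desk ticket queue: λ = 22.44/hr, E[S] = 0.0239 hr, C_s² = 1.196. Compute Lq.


ρ = λ·E[S] = 22.44·0.0239 = 0.5363
Lq = ρ²(1+C_s²)/(2(1−ρ)) = 0.2876·(1+1.196)/(2·0.4637)
= 0.2876·2.1960/0.9274 = 0.68112

Final: 0.68112


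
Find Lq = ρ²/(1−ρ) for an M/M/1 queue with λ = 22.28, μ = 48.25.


ρ = 22.28/48.25 = 0.4618
Lq = ρ²/(1−ρ) = 0.2132/0.5382 = 0.3962

Final: 0.3962


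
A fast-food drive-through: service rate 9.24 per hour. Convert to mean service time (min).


Mean service time = 1/μ = 1/9.24 hour = 0.10823 hour
In minutes: 0.10823 × 60 = 6.4935 min

Final: 6.4935 min


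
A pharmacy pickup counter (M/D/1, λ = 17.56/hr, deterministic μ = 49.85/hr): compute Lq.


ρ = 17.56/49.85 = 0.3523
M/D/1: Lq = ρ²/(2(1−ρ)) = 0.1241/(2·0.6477) = 0.09578

Final: 0.09578


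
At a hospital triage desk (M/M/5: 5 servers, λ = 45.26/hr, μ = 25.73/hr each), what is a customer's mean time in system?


a = 1.7590; ρ = 0.3518; P₀ = 0.171564
Lq = P₀·a^c·ρ/(c!(1−ρ)²) = 0.02016
Wq = Lq/λ = 0.02016/45.26 = 0.0004455 hr
W = Wq + 1/μ = 0.0004455 + 0.03887 = 0.03931 hr

Final: 0.03931 hr


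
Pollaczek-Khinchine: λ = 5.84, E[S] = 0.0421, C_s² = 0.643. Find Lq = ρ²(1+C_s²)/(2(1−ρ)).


ρ = λ·E[S] = 5.84·0.0421 = 0.2459
Lq = ρ²(1+C_s²)/(2(1−ρ)) = 0.06045·(1+0.643)/(2·0.7541)
= 0.06045·1.6430/1.5083 = 0.06585

Final: 0.06585


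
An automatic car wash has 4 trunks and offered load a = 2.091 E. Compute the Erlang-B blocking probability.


B(c,a) = (a^c/c!) / Σ_{k=0}^{c} a^k/k!
a^4/4! = 0.796535
Σ terms (k=0..4): 1.00000 + 2.09100 + 2.18614 + 1.52374 + 0.79654 = 7.597415
B = 0.796535/7.597415 = 0.104843

Final: 0.104843


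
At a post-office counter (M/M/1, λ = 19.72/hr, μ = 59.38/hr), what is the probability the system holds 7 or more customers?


ρ = 19.72/59.38 = 0.3321
P(N ≥ n) = ρ^n = 0.3321^7 = 0.0004455

Final: 0.0004455


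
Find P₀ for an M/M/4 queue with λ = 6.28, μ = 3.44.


a = λ/μ = 6.28/3.44 = 1.8256; ρ = a/c = 0.4564
Σ_{k=0}^{3} a^k/k! (terms k=0..3) = 1.00000 + 1.82558 + 1.66637 + 1.01403 = 5.50599
Tail: a^4/(4!(1−ρ)) = 11.10721/(24·0.5436) = 0.85135
P₀ = 1/(5.50599 + 0.85135) = 1/6.35734 = 0.157298

Final: 0.157298


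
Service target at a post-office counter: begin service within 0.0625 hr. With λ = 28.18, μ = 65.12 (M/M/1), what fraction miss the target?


ρ = 28.18/65.12 = 0.4327
P(Wq > t) = ρ·e^{−(μ−λ)t} = 0.4327·e^{−2.3088}
= 0.4327·0.099385 = 0.043008

Final: 0.043008


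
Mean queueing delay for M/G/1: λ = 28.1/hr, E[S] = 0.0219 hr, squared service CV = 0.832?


ρ = λ·E[S] = 28.1·0.0219 = 0.6154
E[S²] = E[S]²(1+C_s²) = 0.0219²·(1+0.832) = 0.0008786
Wq = λ·E[S²]/(2(1−ρ)) = 28.1·0.0008786/(2·0.3846) = 0.03210 hr

Final: 0.03210 hr


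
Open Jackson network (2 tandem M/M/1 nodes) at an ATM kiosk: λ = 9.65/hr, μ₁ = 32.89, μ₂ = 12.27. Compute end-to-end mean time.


Each node sees arrival rate λ = 9.65/hr (tandem ⇒ throughput preserved).
W₁ = 1/(μ₁−λ) = 1/(32.89−9.65) = 0.04303 hr
W₂ = 1/(μ₂−λ) = 1/(12.27−9.65) = 0.38168 hr
W_total = W₁ + W₂ = 0.04303 + 0.38168 = 0.42471 hr

Final: 0.42471 hr


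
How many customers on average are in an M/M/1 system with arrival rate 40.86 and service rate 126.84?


ρ = λ/μ = 40.86/126.84 = 0.3221
L = ρ/(1−ρ) = 0.3221/(1 − 0.3221) = 0.3221/0.6779 = 0.4752

Final: 0.4752


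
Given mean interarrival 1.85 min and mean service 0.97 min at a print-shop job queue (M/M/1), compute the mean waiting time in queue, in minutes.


λ = 60/1.85 = 32.4324 /hr
μ = 60/0.97 = 61.8557 /hr
ρ = λ/μ = 32.4324/61.8557 = 0.5243
Wq = ρ/(μ−λ) = 0.5243/(61.8557−32.4324) = 0.01782 hr
In minutes: 0.01782·60 = 1.069 min

Final: 1.069 min


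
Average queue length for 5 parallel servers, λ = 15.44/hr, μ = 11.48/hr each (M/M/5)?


a = λ/μ = 1.3449; ρ = a/5 = 0.2690
P₀ = 0.260324
Lq = P₀·a^c·ρ / (c!·(1−ρ)²) = 0.260324·4.40075·0.2690/(120·0.53438)
= 0.004806

Final: 0.004806


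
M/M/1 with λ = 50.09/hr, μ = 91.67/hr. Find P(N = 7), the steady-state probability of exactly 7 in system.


ρ = 50.09/91.67 = 0.5464
P_n = (1−ρ)·ρ^n = (1 − 0.5464)·0.5464^7 = 0.4536·0.014543 = 0.006597

Final: 0.006597


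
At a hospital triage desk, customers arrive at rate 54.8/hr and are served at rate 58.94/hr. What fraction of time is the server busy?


ρ = λ/μ = 54.8/58.94 = 0.9298

Final: 0.9298


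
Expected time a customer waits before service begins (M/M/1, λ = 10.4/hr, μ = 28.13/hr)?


ρ = 10.4/28.13 = 0.3697
Wq = ρ/(μ−λ) = 0.3697/(28.13 − 10.4) = 0.3697/17.73 = 0.02085 hr

Final: 0.02085 hr


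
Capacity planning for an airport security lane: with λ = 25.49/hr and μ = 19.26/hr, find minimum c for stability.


Stability requires cμ > λ ⇔ c > λ/μ.
λ/μ = 25.49/19.26 = 1.3235
Minimum integer c = ⌊1.3235⌋ + 1 = 2
Check: 2·19.26 = 38.52 > 25.49, while 1·19.26 = 19.26 ≤ 25.49

Final: 2 servers


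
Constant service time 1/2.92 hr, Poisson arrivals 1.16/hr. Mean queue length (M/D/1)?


ρ = 1.16/2.92 = 0.3973
M/D/1: Lq = ρ²/(2(1−ρ)) = 0.1578/(2·0.6027) = 0.13092

Final: 0.13092


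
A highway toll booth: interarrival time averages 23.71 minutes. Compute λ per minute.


λ = 1/(interarrival time) in consistent units.
1 minute = 1 min, so λ = 1/23.71 = 0.04218 per minute

Final: 0.04218 /min


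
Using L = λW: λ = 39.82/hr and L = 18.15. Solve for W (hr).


W = L/λ = 18.15/39.82 = 0.4558 hr

Final: 0.4558 hr


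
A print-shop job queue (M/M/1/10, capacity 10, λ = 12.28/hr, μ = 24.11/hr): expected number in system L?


ρ = 12.28/24.11 = 0.5093
L = ρ[1 − (K+1)ρ^K + Kρ^(K+1)] / [(1−ρ)(1−ρ^(K+1))]
Numerator: 0.5093·(1 − 11·0.001175 + 10·0.0005984) = 0.505797
Denominator: (0.4907)·(0.999402) = 0.490374
L = 0.505797/0.490374 = 1.0315

Final: 1.0315


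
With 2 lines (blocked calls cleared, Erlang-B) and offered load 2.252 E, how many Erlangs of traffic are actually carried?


B(2,2.252) = 0.438124 (Erlang-B)
Carried load = a(1 − B) = 2.252·(1 − 0.438124) = 2.252·0.561876 = 1.2653 E

Final: 1.2653 Erlangs


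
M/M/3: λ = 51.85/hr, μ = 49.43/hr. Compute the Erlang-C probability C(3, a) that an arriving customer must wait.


a = λ/μ = 1.0490; ρ = a/3 = 0.3497
P₀ = 0.345435 (from M/M/c formula)
C(c,a) = [a^c/(c!(1−ρ))]·P₀ = [1.15418/(6·0.6503)]·0.345435
= 0.29579·0.345435 = 0.102175

Final: 0.102175


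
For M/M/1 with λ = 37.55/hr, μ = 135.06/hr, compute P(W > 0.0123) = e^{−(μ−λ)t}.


W ~ Exponential(μ−λ) for M/M/1.
μ − λ = 135.06 − 37.55 = 97.5100
P(W > t) = e^{−(μ−λ)t} = e^{−1.1994} = 0.301383

Final: 0.301383


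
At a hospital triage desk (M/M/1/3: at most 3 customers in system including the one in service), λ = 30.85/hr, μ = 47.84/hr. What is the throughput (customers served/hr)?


ρ = 0.6449; P_K = (1−ρ)ρ^3/(1−ρ^4) = 0.115146
λ_eff = λ(1 − P_K) = 30.85·(1 − 0.115146) = 30.85·0.884854 = 27.2977 /hr

Final: 27.2977 /hr


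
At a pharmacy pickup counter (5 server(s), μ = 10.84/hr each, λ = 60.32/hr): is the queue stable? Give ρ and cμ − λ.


Total capacity cμ = 5·10.84 = 54.20/hr
ρ = λ/(cμ) = 60.32/54.20 = 1.1129
Stable ⇔ ρ < 1: NO
Spare capacity = cμ − λ = 54.20 − 60.32 = -6.12/hr

Final: ρ = 1.1129; unstable; margin = -6.12/hr


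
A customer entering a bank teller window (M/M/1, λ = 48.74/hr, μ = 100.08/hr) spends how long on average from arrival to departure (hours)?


W = 1/(μ−λ) = 1/(100.08 − 48.74) = 1/51.34 = 0.01948 hr

Final: 0.01948 hr


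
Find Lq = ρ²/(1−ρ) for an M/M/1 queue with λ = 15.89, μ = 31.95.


ρ = 15.89/31.95 = 0.4973
Lq = ρ²/(1−ρ) = 0.2473/0.5027 = 0.4921

Final: 0.4921


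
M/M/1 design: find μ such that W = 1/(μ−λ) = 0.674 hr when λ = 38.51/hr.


W = 1/(μ−λ) ⇒ μ − λ = 1/W = 1/0.674 = 1.4837
μ = λ + 1/W = 38.51 + 1.4837 = 39.9937 per hr

Final: 39.9937 /hr


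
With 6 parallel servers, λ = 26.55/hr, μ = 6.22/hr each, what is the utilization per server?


ρ = λ/(cμ) = 26.55/(6·6.22) = 26.55/37.32 = 0.7114

Final: 0.7114


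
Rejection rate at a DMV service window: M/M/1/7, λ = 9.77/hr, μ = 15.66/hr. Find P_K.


ρ = λ/μ = 9.77/15.66 = 0.6239
P_K = (1−ρ)ρ^K/(1−ρ^(K+1)) = (0.3761·0.036789)/(1 − 0.022952)
= 0.013837/0.977048 = 0.014162

Final: 0.014162


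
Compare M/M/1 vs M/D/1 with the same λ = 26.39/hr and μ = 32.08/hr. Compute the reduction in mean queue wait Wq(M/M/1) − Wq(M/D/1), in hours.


ρ = 26.39/32.08 = 0.8226
Wq(M/M/1) = ρ/(μ−λ) = 0.8226/5.69 = 0.14457 hr
Wq(M/D/1) = ρ/(2(μ−λ)) = 0.07229 hr
Savings = 0.14457 − 0.07229 = 0.07229 hr

Final: 0.07229 hr


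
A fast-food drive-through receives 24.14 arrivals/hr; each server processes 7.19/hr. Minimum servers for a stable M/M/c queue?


Stability requires cμ > λ ⇔ c > λ/μ.
λ/μ = 24.14/7.19 = 3.3574
Minimum integer c = ⌊3.3574⌋ + 1 = 4
Check: 4·7.19 = 28.76 > 24.14, while 3·7.19 = 21.57 ≤ 24.14

Final: 4 servers


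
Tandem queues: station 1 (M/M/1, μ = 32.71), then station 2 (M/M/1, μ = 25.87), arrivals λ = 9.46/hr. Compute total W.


Each node sees arrival rate λ = 9.46/hr (tandem ⇒ throughput preserved).
W₁ = 1/(μ₁−λ) = 1/(32.71−9.46) = 0.04301 hr
W₂ = 1/(μ₂−λ) = 1/(25.87−9.46) = 0.06094 hr
W_total = W₁ + W₂ = 0.04301 + 0.06094 = 0.10395 hr

Final: 0.10395 hr


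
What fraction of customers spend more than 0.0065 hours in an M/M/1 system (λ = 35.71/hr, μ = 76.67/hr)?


W ~ Exponential(μ−λ) for M/M/1.
μ − λ = 76.67 − 35.71 = 40.9600
P(W > t) = e^{−(μ−λ)t} = e^{−0.2662} = 0.766255

Final: 0.766255


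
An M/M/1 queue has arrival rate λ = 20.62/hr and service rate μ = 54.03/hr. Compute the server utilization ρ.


ρ = λ/μ = 20.62/54.03 = 0.3816

Final: 0.3816


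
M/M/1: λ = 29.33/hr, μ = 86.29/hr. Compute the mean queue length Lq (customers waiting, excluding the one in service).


ρ = 29.33/86.29 = 0.3399
Lq = ρ²/(1−ρ) = 0.1155/0.6601 = 0.1750

Final: 0.1750


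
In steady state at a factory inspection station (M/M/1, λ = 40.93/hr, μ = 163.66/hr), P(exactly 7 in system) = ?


ρ = 40.93/163.66 = 0.2501
P_n = (1−ρ)·ρ^n = (1 − 0.2501)·0.2501^7 = 0.7499·0.00006119 = 0.00004589

Final: 0.00004589


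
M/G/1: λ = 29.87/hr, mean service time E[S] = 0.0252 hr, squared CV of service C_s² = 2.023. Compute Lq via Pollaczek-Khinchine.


ρ = λ·E[S] = 29.87·0.0252 = 0.7527
Lq = ρ²(1+C_s²)/(2(1−ρ)) = 0.5666·(1+2.023)/(2·0.2473)
= 0.5666·3.0230/0.4946 = 3.46336

Final: 3.46336


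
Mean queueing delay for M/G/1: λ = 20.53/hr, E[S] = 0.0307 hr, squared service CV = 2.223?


ρ = λ·E[S] = 20.53·0.0307 = 0.6303
E[S²] = E[S]²(1+C_s²) = 0.0307²·(1+2.223) = 0.003038
Wq = λ·E[S²]/(2(1−ρ)) = 20.53·0.003038/(2·0.3697) = 0.08434 hr

Final: 0.08434 hr


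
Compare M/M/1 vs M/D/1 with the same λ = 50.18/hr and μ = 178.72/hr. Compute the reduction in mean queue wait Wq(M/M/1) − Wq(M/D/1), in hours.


ρ = 50.18/178.72 = 0.2808
Wq(M/M/1) = ρ/(μ−λ) = 0.2808/128.54 = 0.002184 hr
Wq(M/D/1) = ρ/(2(μ−λ)) = 0.001092 hr
Savings = 0.002184 − 0.001092 = 0.001092 hr

Final: 0.001092 hr


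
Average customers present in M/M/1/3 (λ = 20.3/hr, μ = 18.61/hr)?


ρ = 20.3/18.61 = 1.0908
L = ρ[1 − (K+1)ρ^K + Kρ^(K+1)] / [(1−ρ)(1−ρ^(K+1))]
Numerator: 1.0908·(1 − 4·1.297923 + 3·1.415789) = 0.060731
Denominator: (-0.09081)·(-0.415789) = 0.037758
L = 0.060731/0.037758 = 1.6084

Final: 1.6084


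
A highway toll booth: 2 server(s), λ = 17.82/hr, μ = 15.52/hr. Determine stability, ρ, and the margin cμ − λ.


Total capacity cμ = 2·15.52 = 31.04/hr
ρ = λ/(cμ) = 17.82/31.04 = 0.5741
Stable ⇔ ρ < 1: YES
Spare capacity = cμ − λ = 31.04 − 17.82 = 13.22/hr

Final: ρ = 0.5741; stable; margin = 13.22/hr


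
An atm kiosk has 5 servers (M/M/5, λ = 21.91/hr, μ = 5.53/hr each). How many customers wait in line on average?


a = λ/μ = 3.9620; ρ = a/5 = 0.7924
P₀ = 0.013767
Lq = P₀·a^c·ρ / (c!·(1−ρ)²) = 0.013767·976.30661·0.7924/(120·0.04310)
= 2.05955

Final: 2.05955


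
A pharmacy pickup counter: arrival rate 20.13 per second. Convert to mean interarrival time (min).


Mean interarrival time = 1/λ = 1/20.13 second = 0.04968 second
In minutes: 0.04968 × 0.0166667 = 0.0008280 min

Final: 0.0008280 min


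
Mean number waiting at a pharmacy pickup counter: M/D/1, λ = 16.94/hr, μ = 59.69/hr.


ρ = 16.94/59.69 = 0.2838
M/D/1: Lq = ρ²/(2(1−ρ)) = 0.08054/(2·0.7162) = 0.05623

Final: 0.05623


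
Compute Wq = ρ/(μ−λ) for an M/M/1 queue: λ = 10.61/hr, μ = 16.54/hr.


ρ = 10.61/16.54 = 0.6415
Wq = ρ/(μ−λ) = 0.6415/(16.54 − 10.61) = 0.6415/5.93 = 0.1082 hr

Final: 0.1082 hr


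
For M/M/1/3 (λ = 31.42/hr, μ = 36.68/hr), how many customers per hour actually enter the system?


ρ = 0.8566; P_K = (1−ρ)ρ^3/(1−ρ^4) = 0.195265
λ_eff = λ(1 − P_K) = 31.42·(1 − 0.195265) = 31.42·0.804735 = 25.2848 /hr

Final: 25.2848 /hr


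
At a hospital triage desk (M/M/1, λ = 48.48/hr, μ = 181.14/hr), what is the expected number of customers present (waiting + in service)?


ρ = λ/μ = 48.48/181.14 = 0.2676
L = ρ/(1−ρ) = 0.2676/(1 − 0.2676) = 0.2676/0.7324 = 0.3654

Final: 0.3654


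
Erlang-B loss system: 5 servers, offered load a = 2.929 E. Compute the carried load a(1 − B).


B(5,2.929) = 0.104024 (Erlang-B)
Carried load = a(1 − B) = 2.929·(1 − 0.104024) = 2.929·0.895976 = 2.6243 E

Final: 2.6243 Erlangs


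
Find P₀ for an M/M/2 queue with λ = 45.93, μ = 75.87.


a = λ/μ = 45.93/75.87 = 0.6054; ρ = a/c = 0.3027
Σ_{k=0}^{1} a^k/k! (terms k=0..1) = 1.00000 + 0.60538 = 1.60538
Tail: a^2/(2!(1−ρ)) = 0.36648/(2·0.6973) = 0.26278
P₀ = 1/(1.60538 + 0.26278) = 1/1.86816 = 0.535286

Final: 0.535286


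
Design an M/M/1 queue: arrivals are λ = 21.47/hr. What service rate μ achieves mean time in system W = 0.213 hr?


W = 1/(μ−λ) ⇒ μ − λ = 1/W = 1/0.213 = 4.6948
μ = λ + 1/W = 21.47 + 4.6948 = 26.1648 per hr

Final: 26.1648 /hr


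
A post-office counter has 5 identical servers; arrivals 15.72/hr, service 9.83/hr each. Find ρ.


ρ = λ/(cμ) = 15.72/(5·9.83) = 15.72/49.15 = 0.3198

Final: 0.3198


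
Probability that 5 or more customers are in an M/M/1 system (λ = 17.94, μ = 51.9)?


ρ = 17.94/51.9 = 0.3457
P(N ≥ n) = ρ^n = 0.3457^5 = 0.004935

Final: 0.004935


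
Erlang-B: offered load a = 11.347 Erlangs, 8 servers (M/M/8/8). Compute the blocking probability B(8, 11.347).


B(c,a) = (a^c/c!) / Σ_{k=0}^{c} a^k/k!
a^8/8! = 6815.973849
Σ terms (k=0..8): 1.00000 + 11.34700 + 64.37720 + 243.49605 + 690.73741 + 1567.55948 + 2964.51623 + 4805.48081 + 6815.97385 = 17164.488033
B = 6815.973849/17164.488033 = 0.397097

Final: 0.397097


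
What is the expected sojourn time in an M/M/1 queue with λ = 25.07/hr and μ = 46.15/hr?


W = 1/(μ−λ) = 1/(46.15 − 25.07) = 1/21.08 = 0.04744 hr

Final: 0.04744 hr


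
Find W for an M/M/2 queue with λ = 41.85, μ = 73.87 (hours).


a = 0.5665; ρ = 0.2833; P₀ = 0.558521
Lq = P₀·a^c·ρ/(c!(1−ρ)²) = 0.04943
Wq = Lq/λ = 0.04943/41.85 = 0.001181 hr
W = Wq + 1/μ = 0.001181 + 0.01354 = 0.01472 hr

Final: 0.01472 hr


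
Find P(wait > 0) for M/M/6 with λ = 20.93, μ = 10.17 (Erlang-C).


a = λ/μ = 2.0580; ρ = a/6 = 0.3430
P₀ = 0.127483 (from M/M/c formula)
C(c,a) = [a^c/(c!(1−ρ))]·P₀ = [75.97831/(720·0.6570)]·0.127483
= 0.16062·0.127483 = 0.020476

Final: 0.020476


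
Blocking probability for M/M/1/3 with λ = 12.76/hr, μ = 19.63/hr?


ρ = λ/μ = 12.76/19.63 = 0.6500
P_K = (1−ρ)ρ^K/(1−ρ^(K+1)) = (0.3500·0.274657)/(1 − 0.178534)
= 0.096123/0.821466 = 0.117014

Final: 0.117014


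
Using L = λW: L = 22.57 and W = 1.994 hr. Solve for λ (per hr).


λ = L/W = 22.57/1.994 = 11.3190 /hr

Final: 11.3190 /hr


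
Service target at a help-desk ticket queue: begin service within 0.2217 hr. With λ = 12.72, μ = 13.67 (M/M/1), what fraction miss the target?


ρ = 12.72/13.67 = 0.9305
P(Wq > t) = ρ·e^{−(μ−λ)t} = 0.9305·e^{−0.2106}
= 0.9305·0.810086 = 0.753789

Final: 0.753789


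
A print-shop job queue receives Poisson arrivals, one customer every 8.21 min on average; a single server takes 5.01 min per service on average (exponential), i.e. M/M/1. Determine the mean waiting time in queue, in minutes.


λ = 60/8.21 = 7.3082 /hr
μ = 60/5.01 = 11.9760 /hr
ρ = λ/μ = 7.3082/11.9760 = 0.6102
Wq = ρ/(μ−λ) = 0.6102/(11.9760−7.3082) = 0.13073 hr
In minutes: 0.13073·60 = 7.844 min

Final: 7.844 min


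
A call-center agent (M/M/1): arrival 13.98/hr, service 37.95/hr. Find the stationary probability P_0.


ρ = 13.98/37.95 = 0.3684
P_n = (1−ρ)·ρ^n = (1 − 0.3684)·0.3684^0 = 0.6316·1.000000 = 0.631621

Final: 0.631621


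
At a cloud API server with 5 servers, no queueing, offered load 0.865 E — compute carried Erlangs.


B(5,0.865) = 0.001700 (Erlang-B)
Carried load = a(1 − B) = 0.865·(1 − 0.001700) = 0.865·0.998300 = 0.8635 E

Final: 0.8635 Erlangs


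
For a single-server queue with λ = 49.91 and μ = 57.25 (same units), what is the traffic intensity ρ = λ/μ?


ρ = λ/μ = 49.91/57.25 = 0.8718

Final: 0.8718


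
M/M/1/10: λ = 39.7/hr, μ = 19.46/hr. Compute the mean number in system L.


ρ = 39.7/19.46 = 2.0401
L = ρ[1 − (K+1)ρ^K + Kρ^(K+1)] / [(1−ρ)(1−ρ^(K+1))]
Numerator: 2.0401·(1 − 11·1248.753471 + 10·2547.559753) = 23951.196361
Denominator: (-1.0401)·(-2546.559753) = 2648.631521
L = 23951.196361/2648.631521 = 9.0429

Final: 9.0429


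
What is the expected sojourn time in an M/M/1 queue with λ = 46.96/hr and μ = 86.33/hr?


W = 1/(μ−λ) = 1/(86.33 − 46.96) = 1/39.37 = 0.02540 hr

Final: 0.02540 hr


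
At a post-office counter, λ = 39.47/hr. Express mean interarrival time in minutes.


Mean interarrival time = 1/λ = 1/39.47 hour = 0.02534 hour
In minutes: 0.02534 × 60 = 1.5201 min

Final: 1.5201 min


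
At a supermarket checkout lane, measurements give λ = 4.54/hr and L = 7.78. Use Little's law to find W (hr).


W = L/λ = 7.78/4.54 = 1.7137 hr

Final: 1.7137 hr


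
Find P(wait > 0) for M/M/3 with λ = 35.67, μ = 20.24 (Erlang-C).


a = λ/μ = 1.7624; ρ = a/3 = 0.5875
P₀ = 0.153219 (from M/M/c formula)
C(c,a) = [a^c/(c!(1−ρ))]·P₀ = [5.47366/(6·0.4125)]·0.153219
= 2.21131·0.153219 = 0.338815

Final: 0.338815


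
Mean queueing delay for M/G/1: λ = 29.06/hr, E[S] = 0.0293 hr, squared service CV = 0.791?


ρ = λ·E[S] = 29.06·0.0293 = 0.8515
E[S²] = E[S]²(1+C_s²) = 0.0293²·(1+0.791) = 0.001538
Wq = λ·E[S²]/(2(1−ρ)) = 29.06·0.001538/(2·0.1485) = 0.15040 hr

Final: 0.15040 hr


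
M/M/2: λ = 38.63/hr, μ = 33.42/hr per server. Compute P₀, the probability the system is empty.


a = λ/μ = 38.63/33.42 = 1.1559; ρ = a/c = 0.5779
Σ_{k=0}^{1} a^k/k! (terms k=0..1) = 1.00000 + 1.15589 = 2.15589
Tail: a^2/(2!(1−ρ)) = 1.33609/(2·0.4221) = 1.58285
P₀ = 1/(2.15589 + 1.58285) = 1/3.73875 = 0.267469

Final: 0.267469


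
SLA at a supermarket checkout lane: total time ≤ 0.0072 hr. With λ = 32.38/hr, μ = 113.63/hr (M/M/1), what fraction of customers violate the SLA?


W ~ Exponential(μ−λ) for M/M/1.
μ − λ = 113.63 − 32.38 = 81.2500
P(W > t) = e^{−(μ−λ)t} = e^{−0.5850} = 0.557106

Final: 0.557106


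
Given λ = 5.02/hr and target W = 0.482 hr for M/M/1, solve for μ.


W = 1/(μ−λ) ⇒ μ − λ = 1/W = 1/0.482 = 2.0747
μ = λ + 1/W = 5.02 + 2.0747 = 7.0947 per hr

Final: 7.0947 /hr


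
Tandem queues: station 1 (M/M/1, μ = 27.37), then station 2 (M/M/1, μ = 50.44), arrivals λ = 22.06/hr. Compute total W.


Each node sees arrival rate λ = 22.06/hr (tandem ⇒ throughput preserved).
W₁ = 1/(μ₁−λ) = 1/(27.37−22.06) = 0.18832 hr
W₂ = 1/(μ₂−λ) = 1/(50.44−22.06) = 0.03524 hr
W_total = W₁ + W₂ = 0.18832 + 0.03524 = 0.22356 hr

Final: 0.22356 hr


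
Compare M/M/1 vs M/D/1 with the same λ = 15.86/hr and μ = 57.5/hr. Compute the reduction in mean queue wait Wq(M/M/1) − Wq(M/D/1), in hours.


ρ = 15.86/57.5 = 0.2758
Wq(M/M/1) = ρ/(μ−λ) = 0.2758/41.64 = 0.006624 hr
Wq(M/D/1) = ρ/(2(μ−λ)) = 0.003312 hr
Savings = 0.006624 − 0.003312 = 0.003312 hr

Final: 0.003312 hr


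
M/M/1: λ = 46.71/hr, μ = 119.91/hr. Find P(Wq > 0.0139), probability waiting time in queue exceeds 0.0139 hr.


ρ = 46.71/119.91 = 0.3895
P(Wq > t) = ρ·e^{−(μ−λ)t} = 0.3895·e^{−1.0175}
= 0.3895·0.361505 = 0.140821

Final: 0.140821


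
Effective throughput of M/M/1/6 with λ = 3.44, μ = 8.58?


ρ = 0.4009; P_K = (1−ρ)ρ^6/(1−ρ^7) = 0.002492
λ_eff = λ(1 − P_K) = 3.44·(1 − 0.002492) = 3.44·0.997508 = 3.4314 /hr

Final: 3.4314 /hr


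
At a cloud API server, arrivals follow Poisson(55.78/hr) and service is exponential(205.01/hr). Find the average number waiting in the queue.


ρ = 55.78/205.01 = 0.2721
Lq = ρ²/(1−ρ) = 0.07403/0.7279 = 0.1017

Final: 0.1017


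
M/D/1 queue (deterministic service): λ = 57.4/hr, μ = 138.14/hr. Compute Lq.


ρ = 57.4/138.14 = 0.4155
M/D/1: Lq = ρ²/(2(1−ρ)) = 0.1727/(2·0.5845) = 0.14770

Final: 0.14770


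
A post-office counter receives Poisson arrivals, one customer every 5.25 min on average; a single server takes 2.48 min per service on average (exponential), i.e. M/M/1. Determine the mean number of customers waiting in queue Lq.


λ = 60/5.25 = 11.4286 /hr
μ = 60/2.48 = 24.1935 /hr
ρ = λ/μ = 11.4286/24.1935 = 0.4724
Lq = ρ²/(1−ρ) = 0.2231/0.5276 = 0.4229

Final: 0.4229


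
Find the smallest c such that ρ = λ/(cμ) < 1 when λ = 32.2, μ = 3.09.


Stability requires cμ > λ ⇔ c > λ/μ.
λ/μ = 32.2/3.09 = 10.4207
Minimum integer c = ⌊10.4207⌋ + 1 = 11
Check: 11·3.09 = 33.99 > 32.2, while 10·3.09 = 30.90 ≤ 32.2

Final: 11 servers


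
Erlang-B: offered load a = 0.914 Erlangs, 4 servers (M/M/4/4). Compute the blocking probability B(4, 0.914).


B(c,a) = (a^c/c!) / Σ_{k=0}^{c} a^k/k!
a^4/4! = 0.029079
Σ terms (k=0..4): 1.00000 + 0.91400 + 0.41770 + 0.12726 + 0.02908 = 2.488035
B = 0.029079/2.488035 = 0.011687

Final: 0.011687


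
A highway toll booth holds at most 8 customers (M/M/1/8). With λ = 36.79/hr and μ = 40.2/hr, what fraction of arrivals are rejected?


ρ = λ/μ = 36.79/40.2 = 0.9152
P_K = (1−ρ)ρ^K/(1−ρ^(K+1)) = (0.08483·0.492073)/(1 − 0.450333)
= 0.041741/0.549667 = 0.075938

Final: 0.075938


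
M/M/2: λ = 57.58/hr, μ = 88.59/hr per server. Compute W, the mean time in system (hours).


a = 0.6500; ρ = 0.3250; P₀ = 0.509456
Lq = P₀·a^c·ρ/(c!(1−ρ)²) = 0.07675
Wq = Lq/λ = 0.07675/57.58 = 0.001333 hr
W = Wq + 1/μ = 0.001333 + 0.01129 = 0.01262 hr

Final: 0.01262 hr


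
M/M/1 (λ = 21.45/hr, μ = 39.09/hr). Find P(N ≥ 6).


ρ = 21.45/39.09 = 0.5487
P(N ≥ n) = ρ^n = 0.5487^6 = 0.027300

Final: 0.027300


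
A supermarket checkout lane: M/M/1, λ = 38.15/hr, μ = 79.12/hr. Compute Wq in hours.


ρ = 38.15/79.12 = 0.4822
Wq = ρ/(μ−λ) = 0.4822/(79.12 − 38.15) = 0.4822/40.97 = 0.01177 hr

Final: 0.01177 hr


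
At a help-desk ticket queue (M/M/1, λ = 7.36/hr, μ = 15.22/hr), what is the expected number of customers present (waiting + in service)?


ρ = λ/μ = 7.36/15.22 = 0.4836
L = ρ/(1−ρ) = 0.4836/(1 − 0.4836) = 0.4836/0.5164 = 0.9364

Final: 0.9364


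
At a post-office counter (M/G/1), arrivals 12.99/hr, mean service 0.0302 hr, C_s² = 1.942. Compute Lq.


ρ = λ·E[S] = 12.99·0.0302 = 0.3923
Lq = ρ²(1+C_s²)/(2(1−ρ)) = 0.1539·(1+1.942)/(2·0.6077)
= 0.1539·2.9420/1.2154 = 0.37252

Final: 0.37252


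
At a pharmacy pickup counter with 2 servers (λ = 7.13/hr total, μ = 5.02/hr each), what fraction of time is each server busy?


ρ = λ/(cμ) = 7.13/(2·5.02) = 7.13/10.04 = 0.7102

Final: 0.7102


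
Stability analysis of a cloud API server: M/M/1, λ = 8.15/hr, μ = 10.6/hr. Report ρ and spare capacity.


Total capacity cμ = 1·10.6 = 10.60/hr
ρ = λ/(cμ) = 8.15/10.60 = 0.7689
Stable ⇔ ρ < 1: YES
Spare capacity = cμ − λ = 10.60 − 8.15 = 2.45/hr

Final: ρ = 0.7689; stable; margin = 2.45/hr


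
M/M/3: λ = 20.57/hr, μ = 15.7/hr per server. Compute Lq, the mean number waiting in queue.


a = λ/μ = 1.3102; ρ = a/3 = 0.4367
P₀ = 0.260826
Lq = P₀·a^c·ρ / (c!·(1−ρ)²) = 0.260826·2.24907·0.4367/(6·0.31727)
= 0.13458

Final: 0.13458


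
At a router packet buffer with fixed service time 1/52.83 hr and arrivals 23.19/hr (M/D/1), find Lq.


ρ = 23.19/52.83 = 0.4390
M/D/1: Lq = ρ²/(2(1−ρ)) = 0.1927/(2·0.5610) = 0.17172

Final: 0.17172


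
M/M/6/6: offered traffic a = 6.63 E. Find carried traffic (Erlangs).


B(6,6.63) = 0.307672 (Erlang-B)
Carried load = a(1 − B) = 6.63·(1 − 0.307672) = 6.63·0.692328 = 4.5901 E

Final: 4.5901 Erlangs


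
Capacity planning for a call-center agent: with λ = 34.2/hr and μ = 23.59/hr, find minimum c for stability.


Stability requires cμ > λ ⇔ c > λ/μ.
λ/μ = 34.2/23.59 = 1.4498
Minimum integer c = ⌊1.4498⌋ + 1 = 2
Check: 2·23.59 = 47.18 > 34.2, while 1·23.59 = 23.59 ≤ 34.2

Final: 2 servers


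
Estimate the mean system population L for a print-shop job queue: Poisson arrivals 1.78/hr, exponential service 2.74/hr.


ρ = λ/μ = 1.78/2.74 = 0.6496
L = ρ/(1−ρ) = 0.6496/(1 − 0.6496) = 0.6496/0.3504 = 1.8542

Final: 1.8542


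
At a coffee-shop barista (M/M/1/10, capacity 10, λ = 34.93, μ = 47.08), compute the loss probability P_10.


ρ = λ/μ = 34.93/47.08 = 0.7419
P_K = (1−ρ)ρ^K/(1−ρ^(K+1)) = (0.2581·0.050538)/(1 − 0.037496)
= 0.013043/0.962504 = 0.013551

Final: 0.013551


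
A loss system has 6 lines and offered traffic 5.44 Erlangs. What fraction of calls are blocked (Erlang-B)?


B(c,a) = (a^c/c!) / Σ_{k=0}^{c} a^k/k!
a^6/6! = 35.996552
Σ terms (k=0..6): 1.00000 + 5.44000 + 14.79680 + 26.83153 + 36.49088 + 39.70208 + 35.99655 = 160.257844
B = 35.996552/160.257844 = 0.224616

Final: 0.224616


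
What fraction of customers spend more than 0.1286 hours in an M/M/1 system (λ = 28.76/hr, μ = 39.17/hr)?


W ~ Exponential(μ−λ) for M/M/1.
μ − λ = 39.17 − 28.76 = 10.4100
P(W > t) = e^{−(μ−λ)t} = e^{−1.3387} = 0.262179

Final: 0.262179


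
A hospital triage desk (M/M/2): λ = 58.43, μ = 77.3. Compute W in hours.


a = 0.7559; ρ = 0.3779; P₀ = 0.451439
Lq = P₀·a^c·ρ/(c!(1−ρ)²) = 0.12596
Wq = Lq/λ = 0.12596/58.43 = 0.002156 hr
W = Wq + 1/μ = 0.002156 + 0.01294 = 0.01509 hr

Final: 0.01509 hr


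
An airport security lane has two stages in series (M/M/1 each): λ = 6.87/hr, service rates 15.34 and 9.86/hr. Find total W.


Each node sees arrival rate λ = 6.87/hr (tandem ⇒ throughput preserved).
W₁ = 1/(μ₁−λ) = 1/(15.34−6.87) = 0.11806 hr
W₂ = 1/(μ₂−λ) = 1/(9.86−6.87) = 0.33445 hr
W_total = W₁ + W₂ = 0.11806 + 0.33445 = 0.45251 hr

Final: 0.45251 hr


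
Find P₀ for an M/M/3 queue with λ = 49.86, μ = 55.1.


a = λ/μ = 49.86/55.1 = 0.9049; ρ = a/c = 0.3016
Σ_{k=0}^{2} a^k/k! (terms k=0..2) = 1.00000 + 0.90490 + 0.40942 = 2.31432
Tail: a^3/(3!(1−ρ)) = 0.74097/(6·0.6984) = 0.17683
P₀ = 1/(2.31432 + 0.17683) = 1/2.49116 = 0.401420

Final: 0.401420


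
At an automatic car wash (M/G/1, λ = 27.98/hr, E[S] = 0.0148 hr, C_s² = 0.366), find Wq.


ρ = λ·E[S] = 27.98·0.0148 = 0.4141
E[S²] = E[S]²(1+C_s²) = 0.0148²·(1+0.366) = 0.0002992
Wq = λ·E[S²]/(2(1−ρ)) = 27.98·0.0002992/(2·0.5859) = 0.007144 hr

Final: 0.007144 hr


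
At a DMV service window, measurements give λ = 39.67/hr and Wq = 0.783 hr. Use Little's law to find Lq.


Lq = λWq = 39.67·0.783 = 31.0616

Final: 31.0616


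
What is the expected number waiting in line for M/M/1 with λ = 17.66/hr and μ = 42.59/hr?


ρ = 17.66/42.59 = 0.4147
Lq = ρ²/(1−ρ) = 0.1719/0.5853 = 0.2937

Final: 0.2937


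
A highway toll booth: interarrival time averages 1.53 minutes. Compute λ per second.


λ = 1/(interarrival time) in consistent units.
1 second = 0.0166667 min, so λ = 0.0166667/1.53 = 0.01089 per second

Final: 0.01089 /sec


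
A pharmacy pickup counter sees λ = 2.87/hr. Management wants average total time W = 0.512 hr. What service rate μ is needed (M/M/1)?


W = 1/(μ−λ) ⇒ μ − λ = 1/W = 1/0.512 = 1.9531
μ = λ + 1/W = 2.87 + 1.9531 = 4.8231 per hr

Final: 4.8231 /hr


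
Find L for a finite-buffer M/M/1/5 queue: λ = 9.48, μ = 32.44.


ρ = 9.48/32.44 = 0.2922
L = ρ[1 − (K+1)ρ^K + Kρ^(K+1)] / [(1−ρ)(1−ρ^(K+1))]
Numerator: 0.2922·(1 − 6·0.002131 + 5·0.0006228) = 0.289405
Denominator: (0.7078)·(0.999377) = 0.707327
L = 0.289405/0.707327 = 0.4092

Final: 0.4092


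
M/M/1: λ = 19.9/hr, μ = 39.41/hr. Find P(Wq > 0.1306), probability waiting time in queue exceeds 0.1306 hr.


ρ = 19.9/39.41 = 0.5049
P(Wq > t) = ρ·e^{−(μ−λ)t} = 0.5049·e^{−2.5480}
= 0.5049·0.078238 = 0.039506

Final: 0.039506


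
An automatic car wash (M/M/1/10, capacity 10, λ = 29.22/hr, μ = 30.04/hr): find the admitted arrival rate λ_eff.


ρ = 0.9727; P_K = (1−ρ)ρ^10/(1−ρ^11) = 0.078858
λ_eff = λ(1 − P_K) = 29.22·(1 − 0.078858) = 29.22·0.921142 = 26.9158 /hr

Final: 26.9158 /hr


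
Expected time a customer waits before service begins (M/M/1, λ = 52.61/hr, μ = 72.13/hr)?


ρ = 52.61/72.13 = 0.7294
Wq = ρ/(μ−λ) = 0.7294/(72.13 − 52.61) = 0.7294/19.52 = 0.03737 hr

Final: 0.03737 hr


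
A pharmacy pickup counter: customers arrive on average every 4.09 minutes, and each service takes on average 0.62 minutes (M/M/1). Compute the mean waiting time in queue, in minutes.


λ = 60/4.09 = 14.6699 /hr
μ = 60/0.62 = 96.7742 /hr
ρ = λ/μ = 14.6699/96.7742 = 0.1516
Wq = ρ/(μ−λ) = 0.1516/(96.7742−14.6699) = 0.001846 hr
In minutes: 0.001846·60 = 0.1108 min

Final: 0.1108 min


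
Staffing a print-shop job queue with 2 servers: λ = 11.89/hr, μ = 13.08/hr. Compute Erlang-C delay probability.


a = λ/μ = 0.9090; ρ = a/2 = 0.4545
P₀ = 0.375033 (from M/M/c formula)
C(c,a) = [a^c/(c!(1−ρ))]·P₀ = [0.82632/(2·0.5455)]·0.375033
= 0.75741·0.375033 = 0.284054

Final: 0.284054


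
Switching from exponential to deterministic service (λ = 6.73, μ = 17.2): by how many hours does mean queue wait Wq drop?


ρ = 6.73/17.2 = 0.3913
Wq(M/M/1) = ρ/(μ−λ) = 0.3913/10.47 = 0.03737 hr
Wq(M/D/1) = ρ/(2(μ−λ)) = 0.01869 hr
Savings = 0.03737 − 0.01869 = 0.01869 hr

Final: 0.01869 hr


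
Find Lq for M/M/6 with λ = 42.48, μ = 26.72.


a = λ/μ = 1.5898; ρ = a/6 = 0.2650
P₀ = 0.203889
Lq = P₀·a^c·ρ / (c!·(1−ρ)²) = 0.203889·16.14687·0.2650/(720·0.54027)
= 0.002243

Final: 0.002243


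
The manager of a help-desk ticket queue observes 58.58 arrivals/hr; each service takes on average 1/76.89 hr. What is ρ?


ρ = λ/μ = 58.58/76.89 = 0.7619

Final: 0.7619


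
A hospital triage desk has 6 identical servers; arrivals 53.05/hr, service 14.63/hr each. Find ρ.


ρ = λ/(cμ) = 53.05/(6·14.63) = 53.05/87.78 = 0.6044

Final: 0.6044


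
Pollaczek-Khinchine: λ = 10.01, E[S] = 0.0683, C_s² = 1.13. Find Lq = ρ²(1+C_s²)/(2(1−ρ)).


ρ = λ·E[S] = 10.01·0.0683 = 0.6837
Lq = ρ²(1+C_s²)/(2(1−ρ)) = 0.4674·(1+1.13)/(2·0.3163)
= 0.4674·2.1300/0.6326 = 1.57375

Final: 1.57375


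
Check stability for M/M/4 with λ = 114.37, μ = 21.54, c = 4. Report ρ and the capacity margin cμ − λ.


Total capacity cμ = 4·21.54 = 86.16/hr
ρ = λ/(cμ) = 114.37/86.16 = 1.3274
Stable ⇔ ρ < 1: NO
Spare capacity = cμ − λ = 86.16 − 114.37 = -28.21/hr

Final: ρ = 1.3274; unstable; margin = -28.21/hr


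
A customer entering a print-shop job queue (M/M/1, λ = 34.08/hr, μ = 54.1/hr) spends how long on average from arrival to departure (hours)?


W = 1/(μ−λ) = 1/(54.1 − 34.08) = 1/20.02 = 0.04995 hr

Final: 0.04995 hr


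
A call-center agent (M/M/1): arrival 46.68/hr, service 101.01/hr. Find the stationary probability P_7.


ρ = 46.68/101.01 = 0.4621
P_n = (1−ρ)·ρ^n = (1 − 0.4621)·0.4621^7 = 0.5379·0.004502 = 0.002421

Final: 0.002421


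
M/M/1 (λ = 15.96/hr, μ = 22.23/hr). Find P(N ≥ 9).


ρ = 15.96/22.23 = 0.7179
P(N ≥ n) = ρ^n = 0.7179^9 = 0.050680

Final: 0.050680


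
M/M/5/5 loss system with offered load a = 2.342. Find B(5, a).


B(c,a) = (a^c/c!) / Σ_{k=0}^{c} a^k/k!
a^5/5! = 0.587156
Σ terms (k=0..5): 1.00000 + 2.34200 + 2.74248 + 2.14096 + 1.25353 + 0.58716 = 10.066136
B = 0.587156/10.066136 = 0.058330

Final: 0.058330
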